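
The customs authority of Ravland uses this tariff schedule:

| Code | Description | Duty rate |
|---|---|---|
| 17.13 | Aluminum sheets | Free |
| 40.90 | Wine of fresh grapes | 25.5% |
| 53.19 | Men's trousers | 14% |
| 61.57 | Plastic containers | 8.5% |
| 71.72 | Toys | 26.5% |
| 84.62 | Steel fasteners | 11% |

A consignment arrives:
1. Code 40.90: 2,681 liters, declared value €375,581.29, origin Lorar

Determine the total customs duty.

€95,773.23

Line 1 (40.90, Lorar, 2,681 liters, €375,581.29):
Base rate for 40.90 is 25.5%.
Duty = €375,581.29 × 25.5% = €95,773.23.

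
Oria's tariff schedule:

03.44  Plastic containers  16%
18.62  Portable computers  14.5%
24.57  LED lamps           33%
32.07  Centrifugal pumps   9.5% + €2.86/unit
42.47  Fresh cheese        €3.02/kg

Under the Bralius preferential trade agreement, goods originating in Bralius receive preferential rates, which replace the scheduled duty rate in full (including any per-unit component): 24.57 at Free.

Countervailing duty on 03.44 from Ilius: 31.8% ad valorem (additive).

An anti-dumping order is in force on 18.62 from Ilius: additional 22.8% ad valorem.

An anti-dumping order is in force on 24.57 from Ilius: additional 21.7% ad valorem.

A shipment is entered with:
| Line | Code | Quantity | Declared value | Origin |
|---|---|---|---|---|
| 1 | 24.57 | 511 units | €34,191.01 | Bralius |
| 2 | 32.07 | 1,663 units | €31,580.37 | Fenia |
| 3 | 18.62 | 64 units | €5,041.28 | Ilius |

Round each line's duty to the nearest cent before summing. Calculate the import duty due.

€9,636.72

Line 1 (24.57, Bralius, 511 units, €34,191.01):
Base rate for 24.57 is 33%.
Origin Bralius qualifies under the Oria–Bralius agreement and 24.57 is covered: preferential rate Free applies instead.
The additional-duty order on 24.57 targets Ilius, not Bralius; it does not apply.
Duty = €34,191.01 × 0% = €0.00.
Line 2 (32.07, Fenia, 1,663 units, €31,580.37):
Base rate for 32.07 is 9.5% + €2.86/unit.
Duty = €31,580.37 × 9.5% + 1,663 × €2.86 = €7,756.32.
Line 3 (18.62, Ilius, 64 units, €5,041.28):
Base rate for 18.62 is 14.5%.
Additional duty on 18.62 from Ilius: +22.8%. Applied ad valorem rate: 14.5% + 22.8% = 37.3%.
Duty = €5,041.28 × 37.3% = €1,880.40.
Total = €0.00 + €7,756.32 + €1,880.40 = €9,636.72.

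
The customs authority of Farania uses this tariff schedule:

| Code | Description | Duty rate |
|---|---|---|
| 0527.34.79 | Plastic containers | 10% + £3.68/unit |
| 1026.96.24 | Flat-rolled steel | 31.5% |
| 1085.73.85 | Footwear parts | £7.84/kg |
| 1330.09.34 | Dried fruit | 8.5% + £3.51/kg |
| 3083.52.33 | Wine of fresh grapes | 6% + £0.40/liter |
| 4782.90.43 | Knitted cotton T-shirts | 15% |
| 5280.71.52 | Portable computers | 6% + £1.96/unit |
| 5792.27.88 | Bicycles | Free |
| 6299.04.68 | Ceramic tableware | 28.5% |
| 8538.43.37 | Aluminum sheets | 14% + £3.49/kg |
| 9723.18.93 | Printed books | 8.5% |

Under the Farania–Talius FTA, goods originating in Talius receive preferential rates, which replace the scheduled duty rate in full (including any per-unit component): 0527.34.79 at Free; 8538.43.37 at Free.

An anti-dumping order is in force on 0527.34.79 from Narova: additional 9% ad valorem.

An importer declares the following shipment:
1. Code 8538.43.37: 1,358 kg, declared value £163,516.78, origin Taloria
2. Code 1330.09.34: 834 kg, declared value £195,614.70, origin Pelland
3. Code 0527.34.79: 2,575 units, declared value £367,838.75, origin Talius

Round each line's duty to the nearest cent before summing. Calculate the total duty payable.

Line 1 (8538.43.37, Taloria, 1,358 kg, £163,516.78):
Base rate for 8538.43.37 is 14% + £3.49/kg.
8538.43.37 has an FTA preferential rate, but origin Taloria is not Talius; base rate stands.
Duty = £163,516.78 × 14% + 1,358 × £3.49 = £27,631.77.
Line 2 (1330.09.34, Pelland, 834 kg, £195,614.70):
Base rate for 1330.09.34 is 8.5% + £3.51/kg.
Duty = £195,614.70 × 8.5% + 834 × £3.51 = £19,554.59.
Line 3 (0527.34.79, Talius, 2,575 units, £367,838.75):
Base rate for 0527.34.79 is 10% + £3.68/unit.
Origin Talius qualifies under the Farania–Talius agreement and 0527.34.79 is covered: preferential rate Free applies instead.
The additional-duty order on 0527.34.79 targets Narova, not Talius; it does not apply.
Duty = £367,838.75 × 0% = £0.00.
Total = £27,631.77 + £19,554.59 + £0.00 = £47,186.36.

£47,186.36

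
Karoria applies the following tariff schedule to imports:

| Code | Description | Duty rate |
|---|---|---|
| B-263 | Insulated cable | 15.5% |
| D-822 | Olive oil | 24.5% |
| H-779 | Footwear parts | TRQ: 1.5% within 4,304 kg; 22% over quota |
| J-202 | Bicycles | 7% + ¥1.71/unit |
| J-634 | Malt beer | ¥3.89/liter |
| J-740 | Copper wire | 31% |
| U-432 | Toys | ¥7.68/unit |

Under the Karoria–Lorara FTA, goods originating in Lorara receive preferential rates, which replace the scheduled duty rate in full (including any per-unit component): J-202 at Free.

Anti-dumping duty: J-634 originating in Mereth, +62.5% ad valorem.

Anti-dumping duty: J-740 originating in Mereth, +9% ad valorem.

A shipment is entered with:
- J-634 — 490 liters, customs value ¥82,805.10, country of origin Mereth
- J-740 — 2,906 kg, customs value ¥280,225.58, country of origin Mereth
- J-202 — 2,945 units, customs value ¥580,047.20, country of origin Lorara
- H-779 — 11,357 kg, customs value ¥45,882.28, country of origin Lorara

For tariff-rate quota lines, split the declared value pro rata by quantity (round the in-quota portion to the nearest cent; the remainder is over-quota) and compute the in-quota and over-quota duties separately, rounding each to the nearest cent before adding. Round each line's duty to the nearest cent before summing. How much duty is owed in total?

¥172,279.05

Line 1 (J-634, Mereth, 490 liters, ¥82,805.10):
Base rate for J-634 is ¥3.89/liter.
Additional duty on J-634 from Mereth: +62.5% ad valorem. Applied ad valorem rate = 62.5%.
Duty = ¥82,805.10 × 62.5% + 490 × ¥3.89 = ¥53,659.29.
Line 2 (J-740, Mereth, 2,906 kg, ¥280,225.58):
Base rate for J-740 is 31%.
Additional duty on J-740 from Mereth: +9%. Applied ad valorem rate: 31% + 9% = 40%.
Duty = ¥280,225.58 × 40% = ¥112,090.23.
Line 3 (J-202, Lorara, 2,945 units, ¥580,047.20):
Base rate for J-202 is 7% + ¥1.71/unit.
Origin Lorara qualifies under the Karoria–Lorara agreement and J-202 is covered: preferential rate Free applies instead.
Duty = ¥580,047.20 × 0% = ¥0.00.
Line 4 (H-779, Lorara, 11,357 kg, ¥45,882.28):
Code H-779 is under a tariff-rate quota (threshold 4,304 kg). In-quota: 4,304 kg at 1.5%; over-quota: 7,053 kg at 22%.
Pro-rata value split: in-quota = ¥45,882.28 × 4,304/11,357 = ¥17,388.16; over-quota = ¥45,882.28 − ¥17,388.16 = ¥28,494.12.
In-quota duty = ¥17,388.16 × 1.5% = ¥260.82. Over-quota duty = ¥28,494.12 × 22% = ¥6,268.71.
Line duty = ¥260.82 + ¥6,268.71 = ¥6,529.53.
Total = ¥53,659.29 + ¥112,090.23 + ¥0.00 + ¥6,529.53 = ¥172,279.05.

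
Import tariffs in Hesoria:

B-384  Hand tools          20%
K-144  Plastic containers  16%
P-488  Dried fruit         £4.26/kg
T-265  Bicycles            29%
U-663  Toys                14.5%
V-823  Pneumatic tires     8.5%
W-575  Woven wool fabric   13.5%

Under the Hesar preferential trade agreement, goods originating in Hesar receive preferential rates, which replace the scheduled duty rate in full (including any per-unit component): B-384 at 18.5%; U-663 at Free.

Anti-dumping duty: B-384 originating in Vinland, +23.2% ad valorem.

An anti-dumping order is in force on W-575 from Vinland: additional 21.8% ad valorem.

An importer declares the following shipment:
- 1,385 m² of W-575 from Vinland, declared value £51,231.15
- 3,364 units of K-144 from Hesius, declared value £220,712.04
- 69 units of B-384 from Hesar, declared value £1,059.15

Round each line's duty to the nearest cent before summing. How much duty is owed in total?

Line 1 (W-575, Vinland, 1,385 m², £51,231.15):
Base rate for W-575 is 13.5%.
Additional duty on W-575 from Vinland: +21.8%. Applied ad valorem rate: 13.5% + 21.8% = 35.3%.
Duty = £51,231.15 × 35.3% = £18,084.60.
Line 2 (K-144, Hesius, 3,364 units, £220,712.04):
Base rate for K-144 is 16%.
Duty = £220,712.04 × 16% = £35,313.93.
Line 3 (B-384, Hesar, 69 units, £1,059.15):
Base rate for B-384 is 20%.
Origin Hesar qualifies under the Hesoria–Hesar agreement and B-384 is covered: preferential rate 18.5% applies instead.
The additional-duty order on B-384 targets Vinland, not Hesar; it does not apply.
Duty = £1,059.15 × 18.5% = £195.94.
Total = £18,084.60 + £35,313.93 + £195.94 = £53,594.47.

£53,594.47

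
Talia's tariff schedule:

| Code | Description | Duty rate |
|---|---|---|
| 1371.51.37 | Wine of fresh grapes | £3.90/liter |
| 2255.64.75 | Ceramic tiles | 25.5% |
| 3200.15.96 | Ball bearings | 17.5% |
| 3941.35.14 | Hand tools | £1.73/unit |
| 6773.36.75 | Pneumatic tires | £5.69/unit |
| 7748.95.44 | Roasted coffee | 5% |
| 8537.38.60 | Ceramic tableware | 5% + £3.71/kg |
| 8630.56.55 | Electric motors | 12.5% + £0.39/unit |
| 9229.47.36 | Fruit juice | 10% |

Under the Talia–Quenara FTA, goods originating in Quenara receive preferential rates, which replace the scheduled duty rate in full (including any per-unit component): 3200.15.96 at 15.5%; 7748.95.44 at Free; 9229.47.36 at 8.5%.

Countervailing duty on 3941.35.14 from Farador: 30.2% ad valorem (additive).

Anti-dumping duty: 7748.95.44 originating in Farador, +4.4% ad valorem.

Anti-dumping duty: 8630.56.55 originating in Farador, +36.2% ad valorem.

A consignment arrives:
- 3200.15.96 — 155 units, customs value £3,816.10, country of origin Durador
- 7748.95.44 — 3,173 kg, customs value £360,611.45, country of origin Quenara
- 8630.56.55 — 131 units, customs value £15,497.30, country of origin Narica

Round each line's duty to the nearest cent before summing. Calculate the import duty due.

£2,656.07

Line 1 (3200.15.96, Durador, 155 units, £3,816.10):
Base rate for 3200.15.96 is 17.5%.
3200.15.96 has an FTA preferential rate, but origin Durador is not Quenara; base rate stands.
Duty = £3,816.10 × 17.5% = £667.82.
Line 2 (7748.95.44, Quenara, 3,173 kg, £360,611.45):
Base rate for 7748.95.44 is 5%.
Origin Quenara qualifies under the Talia–Quenara agreement and 7748.95.44 is covered: preferential rate Free applies instead.
The additional-duty order on 7748.95.44 targets Farador, not Quenara; it does not apply.
Duty = £360,611.45 × 0% = £0.00.
Line 3 (8630.56.55, Narica, 131 units, £15,497.30):
Base rate for 8630.56.55 is 12.5% + £0.39/unit.
The additional-duty order on 8630.56.55 targets Farador, not Narica; it does not apply.
Duty = £15,497.30 × 12.5% + 131 × £0.39 = £1,988.25.
Total = £667.82 + £0.00 + £1,988.25 = £2,656.07.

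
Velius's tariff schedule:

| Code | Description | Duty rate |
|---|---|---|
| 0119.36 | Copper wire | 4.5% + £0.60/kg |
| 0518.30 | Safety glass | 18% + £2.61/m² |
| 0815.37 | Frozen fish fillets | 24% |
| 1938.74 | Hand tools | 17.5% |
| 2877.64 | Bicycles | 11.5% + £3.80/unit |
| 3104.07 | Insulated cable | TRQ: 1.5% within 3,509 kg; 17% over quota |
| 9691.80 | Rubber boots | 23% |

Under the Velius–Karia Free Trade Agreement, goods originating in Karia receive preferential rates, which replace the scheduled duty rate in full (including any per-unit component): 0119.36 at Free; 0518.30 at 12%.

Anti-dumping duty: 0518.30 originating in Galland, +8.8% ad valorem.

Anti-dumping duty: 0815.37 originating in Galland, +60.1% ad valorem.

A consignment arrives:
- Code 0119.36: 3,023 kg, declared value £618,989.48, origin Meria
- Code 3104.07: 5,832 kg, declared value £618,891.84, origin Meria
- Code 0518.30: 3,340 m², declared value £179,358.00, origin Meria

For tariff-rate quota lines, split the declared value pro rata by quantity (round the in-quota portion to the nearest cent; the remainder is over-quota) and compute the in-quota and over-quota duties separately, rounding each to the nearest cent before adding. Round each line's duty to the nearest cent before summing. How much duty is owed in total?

Line 1 (0119.36, Meria, 3,023 kg, £618,989.48):
Base rate for 0119.36 is 4.5% + £0.60/kg.
0119.36 has an FTA preferential rate, but origin Meria is not Karia; base rate stands.
Duty = £618,989.48 × 4.5% + 3,023 × £0.60 = £29,668.33.
Line 2 (3104.07, Meria, 5,832 kg, £618,891.84):
Code 3104.07 is under a tariff-rate quota (threshold 3,509 kg). In-quota: 3,509 kg at 1.5%; over-quota: 2,323 kg at 17%.
Pro-rata value split: in-quota = £618,891.84 × 3,509/5,832 = £372,375.08; over-quota = £618,891.84 − £372,375.08 = £246,516.76.
In-quota duty = £372,375.08 × 1.5% = £5,585.63. Over-quota duty = £246,516.76 × 17% = £41,907.85.
Line duty = £5,585.63 + £41,907.85 = £47,493.48.
Line 3 (0518.30, Meria, 3,340 m², £179,358.00):
Base rate for 0518.30 is 18% + £2.61/m².
0518.30 has an FTA preferential rate, but origin Meria is not Karia; base rate stands.
The additional-duty order on 0518.30 targets Galland, not Meria; it does not apply.
Duty = £179,358.00 × 18% + 3,340 × £2.61 = £41,001.84.
Total = £29,668.33 + £47,493.48 + £41,001.84 = £118,163.65.

£118,163.65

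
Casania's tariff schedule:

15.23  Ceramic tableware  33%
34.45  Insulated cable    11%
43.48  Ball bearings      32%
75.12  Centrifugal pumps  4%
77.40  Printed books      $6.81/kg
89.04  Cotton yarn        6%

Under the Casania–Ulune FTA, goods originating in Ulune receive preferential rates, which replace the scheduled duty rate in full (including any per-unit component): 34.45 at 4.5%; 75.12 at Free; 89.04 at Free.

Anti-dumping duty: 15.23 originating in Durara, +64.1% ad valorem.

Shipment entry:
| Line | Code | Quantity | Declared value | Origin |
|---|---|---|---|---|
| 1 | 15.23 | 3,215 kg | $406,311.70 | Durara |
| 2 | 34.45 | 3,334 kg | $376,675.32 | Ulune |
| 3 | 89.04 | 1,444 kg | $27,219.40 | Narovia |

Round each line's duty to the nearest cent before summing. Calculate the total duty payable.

Line 1 (15.23, Durara, 3,215 kg, $406,311.70):
Base rate for 15.23 is 33%.
Additional duty on 15.23 from Durara: +64.1%. Applied ad valorem rate: 33% + 64.1% = 97.1%.
Duty = $406,311.70 × 97.1% = $394,528.66.
Line 2 (34.45, Ulune, 3,334 kg, $376,675.32):
Base rate for 34.45 is 11%.
Origin Ulune qualifies under the Casania–Ulune agreement and 34.45 is covered: preferential rate 4.5% applies instead.
Duty = $376,675.32 × 4.5% = $16,950.39.
Line 3 (89.04, Narovia, 1,444 kg, $27,219.40):
Base rate for 89.04 is 6%.
89.04 has an FTA preferential rate, but origin Narovia is not Ulune; base rate stands.
Duty = $27,219.40 × 6% = $1,633.16.
Total = $394,528.66 + $16,950.39 + $1,633.16 = $413,112.21.

$413,112.21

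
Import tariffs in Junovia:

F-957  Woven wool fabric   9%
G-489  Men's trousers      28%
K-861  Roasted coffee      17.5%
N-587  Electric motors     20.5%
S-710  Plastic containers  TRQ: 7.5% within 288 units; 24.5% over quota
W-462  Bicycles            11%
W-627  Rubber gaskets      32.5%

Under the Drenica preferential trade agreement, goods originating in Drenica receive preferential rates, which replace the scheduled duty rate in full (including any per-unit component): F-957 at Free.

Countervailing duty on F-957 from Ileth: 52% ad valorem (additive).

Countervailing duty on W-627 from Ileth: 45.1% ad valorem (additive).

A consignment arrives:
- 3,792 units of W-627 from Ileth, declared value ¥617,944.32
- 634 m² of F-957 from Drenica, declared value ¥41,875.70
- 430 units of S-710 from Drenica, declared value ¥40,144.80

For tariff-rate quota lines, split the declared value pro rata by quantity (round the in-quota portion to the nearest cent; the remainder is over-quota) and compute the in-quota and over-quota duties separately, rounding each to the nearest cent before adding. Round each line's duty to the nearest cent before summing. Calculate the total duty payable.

Line 1 (W-627, Ileth, 3,792 units, ¥617,944.32):
Base rate for W-627 is 32.5%.
Additional duty on W-627 from Ileth: +45.1%. Applied ad valorem rate: 32.5% + 45.1% = 77.6%.
Duty = ¥617,944.32 × 77.6% = ¥479,524.79.
Line 2 (F-957, Drenica, 634 m², ¥41,875.70):
Base rate for F-957 is 9%.
Origin Drenica qualifies under the Junovia–Drenica agreement and F-957 is covered: preferential rate Free applies instead.
The additional-duty order on F-957 targets Ileth, not Drenica; it does not apply.
Duty = ¥41,875.70 × 0% = ¥0.00.
Line 3 (S-710, Drenica, 430 units, ¥40,144.80):
Code S-710 is under a tariff-rate quota (threshold 288 units). In-quota: 288 units at 7.5%; over-quota: 142 units at 24.5%.
Pro-rata value split: in-quota = ¥40,144.80 × 288/430 = ¥26,887.68; over-quota = ¥40,144.80 − ¥26,887.68 = ¥13,257.12.
In-quota duty = ¥26,887.68 × 7.5% = ¥2,016.58. Over-quota duty = ¥13,257.12 × 24.5% = ¥3,247.99.
Line duty = ¥2,016.58 + ¥3,247.99 = ¥5,264.57.
Total = ¥479,524.79 + ¥0.00 + ¥5,264.57 = ¥484,789.36.

¥484,789.36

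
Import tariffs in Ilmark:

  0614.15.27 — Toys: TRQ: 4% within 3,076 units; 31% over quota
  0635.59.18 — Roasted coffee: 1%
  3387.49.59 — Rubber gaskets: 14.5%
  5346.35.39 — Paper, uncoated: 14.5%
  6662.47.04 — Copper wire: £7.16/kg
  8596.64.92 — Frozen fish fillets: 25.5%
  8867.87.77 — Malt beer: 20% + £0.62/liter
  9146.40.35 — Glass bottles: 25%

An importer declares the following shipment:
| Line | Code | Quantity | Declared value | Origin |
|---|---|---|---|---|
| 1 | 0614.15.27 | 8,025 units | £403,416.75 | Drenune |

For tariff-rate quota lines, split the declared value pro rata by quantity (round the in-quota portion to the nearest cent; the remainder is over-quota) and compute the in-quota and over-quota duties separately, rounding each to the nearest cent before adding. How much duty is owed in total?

£83,308.95

Line 1 (0614.15.27, Drenune, 8,025 units, £403,416.75):
Code 0614.15.27 is under a tariff-rate quota (threshold 3,076 units). In-quota: 3,076 units at 4%; over-quota: 4,949 units at 31%.
Pro-rata value split: in-quota = £403,416.75 × 3,076/8,025 = £154,630.52; over-quota = £403,416.75 − £154,630.52 = £248,786.23.
In-quota duty = £154,630.52 × 4% = £6,185.22. Over-quota duty = £248,786.23 × 31% = £77,123.73.
Line duty = £6,185.22 + £77,123.73 = £83,308.95.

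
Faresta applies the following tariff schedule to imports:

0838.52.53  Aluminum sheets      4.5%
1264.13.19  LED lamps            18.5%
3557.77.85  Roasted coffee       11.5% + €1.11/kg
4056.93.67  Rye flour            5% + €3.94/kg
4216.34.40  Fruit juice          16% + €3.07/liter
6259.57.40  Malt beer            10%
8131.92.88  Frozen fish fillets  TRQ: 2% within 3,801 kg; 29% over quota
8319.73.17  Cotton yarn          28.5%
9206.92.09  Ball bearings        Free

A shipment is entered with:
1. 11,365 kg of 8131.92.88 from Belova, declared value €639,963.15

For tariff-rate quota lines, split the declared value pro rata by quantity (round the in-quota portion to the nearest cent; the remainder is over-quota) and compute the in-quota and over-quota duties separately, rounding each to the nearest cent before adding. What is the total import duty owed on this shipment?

Line 1 (8131.92.88, Belova, 11,365 kg, €639,963.15):
Code 8131.92.88 is under a tariff-rate quota (threshold 3,801 kg). In-quota: 3,801 kg at 2%; over-quota: 7,564 kg at 29%.
Pro-rata value split: in-quota = €639,963.15 × 3,801/11,365 = €214,034.31; over-quota = €639,963.15 − €214,034.31 = €425,928.84.
In-quota duty = €214,034.31 × 2% = €4,280.69. Over-quota duty = €425,928.84 × 29% = €123,519.36.
Line duty = €4,280.69 + €123,519.36 = €127,800.05.

€127,800.05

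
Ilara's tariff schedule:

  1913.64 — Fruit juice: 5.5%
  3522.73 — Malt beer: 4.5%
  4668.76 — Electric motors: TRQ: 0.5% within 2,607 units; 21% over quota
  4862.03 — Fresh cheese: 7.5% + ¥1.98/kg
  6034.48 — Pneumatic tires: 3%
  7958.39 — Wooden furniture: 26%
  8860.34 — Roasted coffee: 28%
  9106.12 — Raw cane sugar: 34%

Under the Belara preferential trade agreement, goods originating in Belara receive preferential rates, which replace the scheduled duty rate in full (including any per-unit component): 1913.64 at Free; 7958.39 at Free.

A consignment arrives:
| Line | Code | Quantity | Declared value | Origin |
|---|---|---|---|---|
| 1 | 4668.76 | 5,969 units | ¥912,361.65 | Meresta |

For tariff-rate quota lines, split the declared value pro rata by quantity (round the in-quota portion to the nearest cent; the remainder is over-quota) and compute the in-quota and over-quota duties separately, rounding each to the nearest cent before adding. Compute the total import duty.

¥109,907.56

Line 1 (4668.76, Meresta, 5,969 units, ¥912,361.65):
Code 4668.76 is under a tariff-rate quota (threshold 2,607 units). In-quota: 2,607 units at 0.5%; over-quota: 3,362 units at 21%.
Pro-rata value split: in-quota = ¥912,361.65 × 2,607/5,969 = ¥398,479.95; over-quota = ¥912,361.65 − ¥398,479.95 = ¥513,881.70.
In-quota duty = ¥398,479.95 × 0.5% = ¥1,992.40. Over-quota duty = ¥513,881.70 × 21% = ¥107,915.16.
Line duty = ¥1,992.40 + ¥107,915.16 = ¥109,907.56.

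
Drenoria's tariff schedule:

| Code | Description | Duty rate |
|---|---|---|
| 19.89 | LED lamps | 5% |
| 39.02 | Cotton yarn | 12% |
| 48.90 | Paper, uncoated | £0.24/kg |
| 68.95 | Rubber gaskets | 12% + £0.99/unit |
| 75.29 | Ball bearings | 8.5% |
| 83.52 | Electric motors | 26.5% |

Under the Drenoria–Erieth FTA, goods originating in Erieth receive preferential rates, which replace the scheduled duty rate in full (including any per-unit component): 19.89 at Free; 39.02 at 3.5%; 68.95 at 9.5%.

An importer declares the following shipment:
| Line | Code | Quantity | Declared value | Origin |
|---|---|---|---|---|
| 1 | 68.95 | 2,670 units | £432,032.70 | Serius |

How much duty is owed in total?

£54,487.22

Line 1 (68.95, Serius, 2,670 units, £432,032.70):
Base rate for 68.95 is 12% + £0.99/unit.
68.95 has an FTA preferential rate, but origin Serius is not Erieth; base rate stands.
Duty = £432,032.70 × 12% + 2,670 × £0.99 = £54,487.22.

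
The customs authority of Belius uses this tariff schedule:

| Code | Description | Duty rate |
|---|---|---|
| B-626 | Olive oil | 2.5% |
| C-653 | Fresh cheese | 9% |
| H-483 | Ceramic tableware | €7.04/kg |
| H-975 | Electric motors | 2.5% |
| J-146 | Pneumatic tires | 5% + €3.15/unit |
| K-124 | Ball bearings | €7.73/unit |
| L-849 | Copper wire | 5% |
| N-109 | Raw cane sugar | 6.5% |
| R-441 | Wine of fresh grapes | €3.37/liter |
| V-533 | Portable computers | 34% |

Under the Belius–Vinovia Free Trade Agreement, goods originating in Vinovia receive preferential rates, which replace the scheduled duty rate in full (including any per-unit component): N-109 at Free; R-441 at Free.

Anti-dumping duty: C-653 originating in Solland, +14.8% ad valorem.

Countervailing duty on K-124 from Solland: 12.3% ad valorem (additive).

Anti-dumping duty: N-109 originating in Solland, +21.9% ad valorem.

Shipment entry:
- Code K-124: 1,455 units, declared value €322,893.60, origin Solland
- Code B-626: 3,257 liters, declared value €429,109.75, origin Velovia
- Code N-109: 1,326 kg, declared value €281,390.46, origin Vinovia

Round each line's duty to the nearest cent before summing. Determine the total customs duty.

Line 1 (K-124, Solland, 1,455 units, €322,893.60):
Base rate for K-124 is €7.73/unit.
Additional duty on K-124 from Solland: +12.3% ad valorem. Applied ad valorem rate = 12.3%.
Duty = €322,893.60 × 12.3% + 1,455 × €7.73 = €50,963.06.
Line 2 (B-626, Velovia, 3,257 liters, €429,109.75):
Base rate for B-626 is 2.5%.
Duty = €429,109.75 × 2.5% = €10,727.74.
Line 3 (N-109, Vinovia, 1,326 kg, €281,390.46):
Base rate for N-109 is 6.5%.
Origin Vinovia qualifies under the Belius–Vinovia agreement and N-109 is covered: preferential rate Free applies instead.
The additional-duty order on N-109 targets Solland, not Vinovia; it does not apply.
Duty = €281,390.46 × 0% = €0.00.
Total = €50,963.06 + €10,727.74 + €0.00 = €61,690.80.

€61,690.80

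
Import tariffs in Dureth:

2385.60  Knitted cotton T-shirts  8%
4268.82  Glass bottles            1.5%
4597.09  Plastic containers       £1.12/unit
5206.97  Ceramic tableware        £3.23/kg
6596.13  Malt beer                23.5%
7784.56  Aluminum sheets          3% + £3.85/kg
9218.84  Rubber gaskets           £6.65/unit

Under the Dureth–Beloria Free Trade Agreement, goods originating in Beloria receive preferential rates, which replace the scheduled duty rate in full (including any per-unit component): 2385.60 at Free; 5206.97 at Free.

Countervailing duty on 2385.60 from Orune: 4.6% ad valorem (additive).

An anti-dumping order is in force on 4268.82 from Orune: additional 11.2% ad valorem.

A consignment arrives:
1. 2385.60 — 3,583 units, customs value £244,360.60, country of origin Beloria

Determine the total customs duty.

£0.00

Line 1 (2385.60, Beloria, 3,583 units, £244,360.60):
Base rate for 2385.60 is 8%.
Origin Beloria qualifies under the Dureth–Beloria agreement and 2385.60 is covered: preferential rate Free applies instead.
The additional-duty order on 2385.60 targets Orune, not Beloria; it does not apply.
Duty = £244,360.60 × 0% = £0.00.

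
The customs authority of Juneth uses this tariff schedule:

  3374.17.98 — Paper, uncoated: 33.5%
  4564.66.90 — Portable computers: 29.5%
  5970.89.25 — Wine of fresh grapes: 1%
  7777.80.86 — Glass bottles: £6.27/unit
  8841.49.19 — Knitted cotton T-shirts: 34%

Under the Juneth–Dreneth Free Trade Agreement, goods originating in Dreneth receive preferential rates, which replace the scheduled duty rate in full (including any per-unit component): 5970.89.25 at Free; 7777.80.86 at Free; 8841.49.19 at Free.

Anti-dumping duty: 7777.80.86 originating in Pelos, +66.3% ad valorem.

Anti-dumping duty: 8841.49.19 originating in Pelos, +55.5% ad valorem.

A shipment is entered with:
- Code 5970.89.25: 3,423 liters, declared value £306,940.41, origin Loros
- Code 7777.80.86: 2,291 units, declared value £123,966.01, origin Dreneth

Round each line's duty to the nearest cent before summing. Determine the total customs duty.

Line 1 (5970.89.25, Loros, 3,423 liters, £306,940.41):
Base rate for 5970.89.25 is 1%.
5970.89.25 has an FTA preferential rate, but origin Loros is not Dreneth; base rate stands.
Duty = £306,940.41 × 1% = £3,069.40.
Line 2 (7777.80.86, Dreneth, 2,291 units, £123,966.01):
Base rate for 7777.80.86 is £6.27/unit.
Origin Dreneth qualifies under the Juneth–Dreneth agreement and 7777.80.86 is covered: preferential rate Free applies instead.
The additional-duty order on 7777.80.86 targets Pelos, not Dreneth; it does not apply.
Duty = £123,966.01 × 0% = £0.00.
Total = £3,069.40 + £0.00 = £3,069.40.

£3,069.40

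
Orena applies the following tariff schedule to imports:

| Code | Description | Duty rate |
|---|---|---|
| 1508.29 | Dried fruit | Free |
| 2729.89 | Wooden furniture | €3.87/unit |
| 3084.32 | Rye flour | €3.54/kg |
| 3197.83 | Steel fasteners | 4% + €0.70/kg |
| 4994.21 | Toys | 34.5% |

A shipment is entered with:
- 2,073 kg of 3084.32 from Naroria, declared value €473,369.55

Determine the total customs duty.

€7,338.42

Line 1 (3084.32, Naroria, 2,073 kg, €473,369.55):
Base rate for 3084.32 is €3.54/kg.
Duty = 2,073 × €3.54 = €7,338.42.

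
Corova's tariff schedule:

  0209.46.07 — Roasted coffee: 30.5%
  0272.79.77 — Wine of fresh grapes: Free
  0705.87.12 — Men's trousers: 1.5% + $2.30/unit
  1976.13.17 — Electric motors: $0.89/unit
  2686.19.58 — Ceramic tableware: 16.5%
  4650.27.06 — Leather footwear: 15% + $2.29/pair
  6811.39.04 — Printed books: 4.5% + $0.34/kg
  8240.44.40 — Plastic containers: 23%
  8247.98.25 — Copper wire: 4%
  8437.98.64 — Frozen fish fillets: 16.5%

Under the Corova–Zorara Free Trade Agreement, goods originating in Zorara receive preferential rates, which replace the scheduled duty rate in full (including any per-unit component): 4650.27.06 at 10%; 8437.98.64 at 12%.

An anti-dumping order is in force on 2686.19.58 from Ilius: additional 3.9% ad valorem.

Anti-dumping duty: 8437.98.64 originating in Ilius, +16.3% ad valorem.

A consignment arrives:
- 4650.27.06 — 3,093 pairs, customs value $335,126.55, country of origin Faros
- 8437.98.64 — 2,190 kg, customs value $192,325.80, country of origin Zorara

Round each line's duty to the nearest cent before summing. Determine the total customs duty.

$80,431.05

Line 1 (4650.27.06, Faros, 3,093 pairs, $335,126.55):
Base rate for 4650.27.06 is 15% + $2.29/pair.
4650.27.06 has an FTA preferential rate, but origin Faros is not Zorara; base rate stands.
Duty = $335,126.55 × 15% + 3,093 × $2.29 = $57,351.95.
Line 2 (8437.98.64, Zorara, 2,190 kg, $192,325.80):
Base rate for 8437.98.64 is 16.5%.
Origin Zorara qualifies under the Corova–Zorara agreement and 8437.98.64 is covered: preferential rate 12% applies instead.
The additional-duty order on 8437.98.64 targets Ilius, not Zorara; it does not apply.
Duty = $192,325.80 × 12% = $23,079.10.
Total = $57,351.95 + $23,079.10 = $80,431.05.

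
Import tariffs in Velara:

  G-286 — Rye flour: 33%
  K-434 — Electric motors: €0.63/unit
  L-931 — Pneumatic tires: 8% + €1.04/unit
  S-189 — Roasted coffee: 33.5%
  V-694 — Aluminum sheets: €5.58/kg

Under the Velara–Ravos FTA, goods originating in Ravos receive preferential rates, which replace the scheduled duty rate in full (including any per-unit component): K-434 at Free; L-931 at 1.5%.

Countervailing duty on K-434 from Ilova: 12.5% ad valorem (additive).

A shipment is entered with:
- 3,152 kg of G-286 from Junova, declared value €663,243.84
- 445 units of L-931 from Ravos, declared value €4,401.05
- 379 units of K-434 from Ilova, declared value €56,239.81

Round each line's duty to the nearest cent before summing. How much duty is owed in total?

Line 1 (G-286, Junova, 3,152 kg, €663,243.84):
Base rate for G-286 is 33%.
Duty = €663,243.84 × 33% = €218,870.47.
Line 2 (L-931, Ravos, 445 units, €4,401.05):
Base rate for L-931 is 8% + €1.04/unit.
Origin Ravos qualifies under the Velara–Ravos agreement and L-931 is covered: preferential rate 1.5% applies instead.
Duty = €4,401.05 × 1.5% = €66.02.
Line 3 (K-434, Ilova, 379 units, €56,239.81):
Base rate for K-434 is €0.63/unit.
K-434 has an FTA preferential rate, but origin Ilova is not Ravos; base rate stands.
Additional duty on K-434 from Ilova: +12.5% ad valorem. Applied ad valorem rate = 12.5%.
Duty = €56,239.81 × 12.5% + 379 × €0.63 = €7,268.75.
Total = €218,870.47 + €66.02 + €7,268.75 = €226,205.24.

€226,205.24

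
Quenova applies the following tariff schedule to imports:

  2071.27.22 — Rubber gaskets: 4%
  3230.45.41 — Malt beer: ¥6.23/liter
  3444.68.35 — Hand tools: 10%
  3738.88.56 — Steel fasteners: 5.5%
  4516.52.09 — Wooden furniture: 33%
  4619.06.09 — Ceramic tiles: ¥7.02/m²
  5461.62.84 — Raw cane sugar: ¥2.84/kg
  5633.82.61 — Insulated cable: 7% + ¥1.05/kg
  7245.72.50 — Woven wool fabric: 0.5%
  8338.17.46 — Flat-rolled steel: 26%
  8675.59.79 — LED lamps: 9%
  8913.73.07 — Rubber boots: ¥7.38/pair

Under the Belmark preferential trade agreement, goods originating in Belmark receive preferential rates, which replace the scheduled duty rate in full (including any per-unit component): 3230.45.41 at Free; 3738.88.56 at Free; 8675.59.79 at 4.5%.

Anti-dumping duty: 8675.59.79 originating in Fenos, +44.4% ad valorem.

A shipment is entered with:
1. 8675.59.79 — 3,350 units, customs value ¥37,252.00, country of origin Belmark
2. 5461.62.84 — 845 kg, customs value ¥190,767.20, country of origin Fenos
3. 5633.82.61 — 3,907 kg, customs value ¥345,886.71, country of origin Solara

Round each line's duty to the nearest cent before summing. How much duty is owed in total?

Line 1 (8675.59.79, Belmark, 3,350 units, ¥37,252.00):
Base rate for 8675.59.79 is 9%.
Origin Belmark qualifies under the Quenova–Belmark agreement and 8675.59.79 is covered: preferential rate 4.5% applies instead.
The additional-duty order on 8675.59.79 targets Fenos, not Belmark; it does not apply.
Duty = ¥37,252.00 × 4.5% = ¥1,676.34.
Line 2 (5461.62.84, Fenos, 845 kg, ¥190,767.20):
Base rate for 5461.62.84 is ¥2.84/kg.
Duty = 845 × ¥2.84 = ¥2,399.80.
Line 3 (5633.82.61, Solara, 3,907 kg, ¥345,886.71):
Base rate for 5633.82.61 is 7% + ¥1.05/kg.
Duty = ¥345,886.71 × 7% + 3,907 × ¥1.05 = ¥28,314.42.
Total = ¥1,676.34 + ¥2,399.80 + ¥28,314.42 = ¥32,390.56.

¥32,390.56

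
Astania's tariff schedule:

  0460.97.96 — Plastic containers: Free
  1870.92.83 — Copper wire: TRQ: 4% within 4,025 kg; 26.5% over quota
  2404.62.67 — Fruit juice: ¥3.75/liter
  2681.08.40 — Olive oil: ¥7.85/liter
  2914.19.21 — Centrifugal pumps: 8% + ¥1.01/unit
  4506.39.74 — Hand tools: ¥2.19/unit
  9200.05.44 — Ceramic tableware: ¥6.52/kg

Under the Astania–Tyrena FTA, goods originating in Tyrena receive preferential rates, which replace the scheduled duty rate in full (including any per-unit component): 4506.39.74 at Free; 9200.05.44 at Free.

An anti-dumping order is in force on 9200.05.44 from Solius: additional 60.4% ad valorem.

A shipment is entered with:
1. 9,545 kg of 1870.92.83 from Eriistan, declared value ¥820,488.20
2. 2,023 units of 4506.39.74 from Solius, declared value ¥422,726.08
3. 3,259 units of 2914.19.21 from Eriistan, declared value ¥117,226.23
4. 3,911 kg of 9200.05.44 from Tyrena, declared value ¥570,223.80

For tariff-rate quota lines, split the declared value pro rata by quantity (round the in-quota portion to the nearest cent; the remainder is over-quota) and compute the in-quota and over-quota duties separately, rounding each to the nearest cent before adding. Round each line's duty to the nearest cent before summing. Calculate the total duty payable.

Line 1 (1870.92.83, Eriistan, 9,545 kg, ¥820,488.20):
Code 1870.92.83 is under a tariff-rate quota (threshold 4,025 kg). In-quota: 4,025 kg at 4%; over-quota: 5,520 kg at 26.5%.
Pro-rata value split: in-quota = ¥820,488.20 × 4,025/9,545 = ¥345,989.00; over-quota = ¥820,488.20 − ¥345,989.00 = ¥474,499.20.
In-quota duty = ¥345,989.00 × 4% = ¥13,839.56. Over-quota duty = ¥474,499.20 × 26.5% = ¥125,742.29.
Line duty = ¥13,839.56 + ¥125,742.29 = ¥139,581.85.
Line 2 (4506.39.74, Solius, 2,023 units, ¥422,726.08):
Base rate for 4506.39.74 is ¥2.19/unit.
4506.39.74 has an FTA preferential rate, but origin Solius is not Tyrena; base rate stands.
Duty = 2,023 × ¥2.19 = ¥4,430.37.
Line 3 (2914.19.21, Eriistan, 3,259 units, ¥117,226.23):
Base rate for 2914.19.21 is 8% + ¥1.01/unit.
Duty = ¥117,226.23 × 8% + 3,259 × ¥1.01 = ¥12,669.69.
Line 4 (9200.05.44, Tyrena, 3,911 kg, ¥570,223.80):
Base rate for 9200.05.44 is ¥6.52/kg.
Origin Tyrena qualifies under the Astania–Tyrena agreement and 9200.05.44 is covered: preferential rate Free applies instead.
The additional-duty order on 9200.05.44 targets Solius, not Tyrena; it does not apply.
Duty = ¥570,223.80 × 0% = ¥0.00.
Total = ¥139,581.85 + ¥4,430.37 + ¥12,669.69 + ¥0.00 = ¥156,681.91.

¥156,681.91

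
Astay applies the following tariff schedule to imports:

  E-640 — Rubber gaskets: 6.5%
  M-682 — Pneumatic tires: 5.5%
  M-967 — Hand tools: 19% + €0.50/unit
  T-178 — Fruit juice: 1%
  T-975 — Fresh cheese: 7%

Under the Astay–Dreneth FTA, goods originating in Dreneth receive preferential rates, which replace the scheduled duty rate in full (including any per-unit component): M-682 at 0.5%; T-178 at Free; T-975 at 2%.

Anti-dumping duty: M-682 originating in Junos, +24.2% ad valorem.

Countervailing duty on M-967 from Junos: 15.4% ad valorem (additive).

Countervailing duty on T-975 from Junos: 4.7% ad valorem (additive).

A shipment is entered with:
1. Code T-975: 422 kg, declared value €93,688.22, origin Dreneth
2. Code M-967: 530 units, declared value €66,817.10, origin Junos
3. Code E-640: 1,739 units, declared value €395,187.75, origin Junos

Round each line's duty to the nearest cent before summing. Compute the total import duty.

Line 1 (T-975, Dreneth, 422 kg, €93,688.22):
Base rate for T-975 is 7%.
Origin Dreneth qualifies under the Astay–Dreneth agreement and T-975 is covered: preferential rate 2% applies instead.
The additional-duty order on T-975 targets Junos, not Dreneth; it does not apply.
Duty = €93,688.22 × 2% = €1,873.76.
Line 2 (M-967, Junos, 530 units, €66,817.10):
Base rate for M-967 is 19% + €0.50/unit.
Additional duty on M-967 from Junos: +15.4%. Applied ad valorem rate: 19% + 15.4% = 34.4%.
Duty = €66,817.10 × 34.4% + 530 × €0.50 = €23,250.08.
Line 3 (E-640, Junos, 1,739 units, €395,187.75):
Base rate for E-640 is 6.5%.
Duty = €395,187.75 × 6.5% = €25,687.20.
Total = €1,873.76 + €23,250.08 + €25,687.20 = €50,811.04.

€50,811.04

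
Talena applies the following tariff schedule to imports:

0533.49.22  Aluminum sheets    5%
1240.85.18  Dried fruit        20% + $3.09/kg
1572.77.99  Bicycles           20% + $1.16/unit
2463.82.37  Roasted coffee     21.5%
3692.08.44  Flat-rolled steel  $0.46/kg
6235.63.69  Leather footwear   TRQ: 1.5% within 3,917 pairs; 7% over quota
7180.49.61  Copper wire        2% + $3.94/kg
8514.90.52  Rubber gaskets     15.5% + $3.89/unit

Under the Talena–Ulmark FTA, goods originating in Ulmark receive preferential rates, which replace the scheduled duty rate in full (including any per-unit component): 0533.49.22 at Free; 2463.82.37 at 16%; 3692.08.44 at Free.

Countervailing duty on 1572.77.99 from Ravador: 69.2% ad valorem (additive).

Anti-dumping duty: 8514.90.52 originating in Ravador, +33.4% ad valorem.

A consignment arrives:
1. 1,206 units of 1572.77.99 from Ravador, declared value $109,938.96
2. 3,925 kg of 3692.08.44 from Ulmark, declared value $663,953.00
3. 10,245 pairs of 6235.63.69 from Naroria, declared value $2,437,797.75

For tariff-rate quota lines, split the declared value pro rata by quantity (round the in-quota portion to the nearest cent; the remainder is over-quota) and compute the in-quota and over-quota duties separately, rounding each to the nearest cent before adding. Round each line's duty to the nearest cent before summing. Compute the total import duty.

Line 1 (1572.77.99, Ravador, 1,206 units, $109,938.96):
Base rate for 1572.77.99 is 20% + $1.16/unit.
Additional duty on 1572.77.99 from Ravador: +69.2%. Applied ad valorem rate: 20% + 69.2% = 89.2%.
Duty = $109,938.96 × 89.2% + 1,206 × $1.16 = $99,464.51.
Line 2 (3692.08.44, Ulmark, 3,925 kg, $663,953.00):
Base rate for 3692.08.44 is $0.46/kg.
Origin Ulmark qualifies under the Talena–Ulmark agreement and 3692.08.44 is covered: preferential rate Free applies instead.
Duty = $663,953.00 × 0% = $0.00.
Line 3 (6235.63.69, Naroria, 10,245 pairs, $2,437,797.75):
Code 6235.63.69 is under a tariff-rate quota (threshold 3,917 pairs). In-quota: 3,917 pairs at 1.5%; over-quota: 6,328 pairs at 7%.
Pro-rata value split: in-quota = $2,437,797.75 × 3,917/10,245 = $932,050.15; over-quota = $2,437,797.75 − $932,050.15 = $1,505,747.60.
In-quota duty = $932,050.15 × 1.5% = $13,980.75. Over-quota duty = $1,505,747.60 × 7% = $105,402.33.
Line duty = $13,980.75 + $105,402.33 = $119,383.08.
Total = $99,464.51 + $0.00 + $119,383.08 = $218,847.59.

$218,847.59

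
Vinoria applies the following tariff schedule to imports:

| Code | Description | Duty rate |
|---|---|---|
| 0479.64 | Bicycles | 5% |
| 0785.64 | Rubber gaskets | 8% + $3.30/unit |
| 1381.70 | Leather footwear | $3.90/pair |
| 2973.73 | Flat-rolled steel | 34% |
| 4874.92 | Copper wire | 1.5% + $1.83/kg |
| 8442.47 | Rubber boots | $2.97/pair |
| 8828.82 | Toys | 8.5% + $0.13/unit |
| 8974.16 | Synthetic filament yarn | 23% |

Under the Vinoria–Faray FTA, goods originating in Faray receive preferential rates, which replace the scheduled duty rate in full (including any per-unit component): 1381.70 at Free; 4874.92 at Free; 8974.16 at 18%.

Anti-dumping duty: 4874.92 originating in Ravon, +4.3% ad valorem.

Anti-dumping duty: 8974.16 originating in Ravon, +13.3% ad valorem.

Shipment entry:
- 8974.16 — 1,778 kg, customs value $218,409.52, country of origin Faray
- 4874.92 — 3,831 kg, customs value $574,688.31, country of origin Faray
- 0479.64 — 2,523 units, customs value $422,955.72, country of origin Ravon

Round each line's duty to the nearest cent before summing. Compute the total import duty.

Line 1 (8974.16, Faray, 1,778 kg, $218,409.52):
Base rate for 8974.16 is 23%.
Origin Faray qualifies under the Vinoria–Faray agreement and 8974.16 is covered: preferential rate 18% applies instead.
The additional-duty order on 8974.16 targets Ravon, not Faray; it does not apply.
Duty = $218,409.52 × 18% = $39,313.71.
Line 2 (4874.92, Faray, 3,831 kg, $574,688.31):
Base rate for 4874.92 is 1.5% + $1.83/kg.
Origin Faray qualifies under the Vinoria–Faray agreement and 4874.92 is covered: preferential rate Free applies instead.
The additional-duty order on 4874.92 targets Ravon, not Faray; it does not apply.
Duty = $574,688.31 × 0% = $0.00.
Line 3 (0479.64, Ravon, 2,523 units, $422,955.72):
Base rate for 0479.64 is 5%.
Duty = $422,955.72 × 5% = $21,147.79.
Total = $39,313.71 + $0.00 + $21,147.79 = $60,461.50.

$60,461.50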